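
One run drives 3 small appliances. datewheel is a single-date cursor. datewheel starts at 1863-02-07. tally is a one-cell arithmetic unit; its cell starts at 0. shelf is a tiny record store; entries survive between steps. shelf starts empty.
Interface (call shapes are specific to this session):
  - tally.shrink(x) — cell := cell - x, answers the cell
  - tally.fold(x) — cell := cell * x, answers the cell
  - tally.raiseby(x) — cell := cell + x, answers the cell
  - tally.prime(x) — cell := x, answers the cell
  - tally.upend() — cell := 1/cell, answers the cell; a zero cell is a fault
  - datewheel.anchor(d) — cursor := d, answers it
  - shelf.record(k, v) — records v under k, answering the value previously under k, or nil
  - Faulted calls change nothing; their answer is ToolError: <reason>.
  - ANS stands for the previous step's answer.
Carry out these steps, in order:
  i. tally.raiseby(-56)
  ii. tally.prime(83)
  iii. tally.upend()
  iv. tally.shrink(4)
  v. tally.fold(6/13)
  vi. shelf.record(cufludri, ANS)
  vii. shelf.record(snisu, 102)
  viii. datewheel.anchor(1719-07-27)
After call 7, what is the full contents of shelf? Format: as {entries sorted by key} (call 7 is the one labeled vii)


==> tally.raiseby(x: -56)
<== -56
==> tally.prime(x: 83)
<== 83
==> tally.upend()
<== 1/83
==> tally.shrink(x: 4)
<== -331/83
==> tally.fold(x: 6/13)
<== -1986/1079
==> shelf.record(k: cufludri, v: ANS)
<== nil
==> shelf.record(k: snisu, v: 102)
<== nil
==> datewheel.anchor(d: 1719-07-27)
<== 1719-07-27

Answer: {cufludri=-1986/1079, snisu=102}


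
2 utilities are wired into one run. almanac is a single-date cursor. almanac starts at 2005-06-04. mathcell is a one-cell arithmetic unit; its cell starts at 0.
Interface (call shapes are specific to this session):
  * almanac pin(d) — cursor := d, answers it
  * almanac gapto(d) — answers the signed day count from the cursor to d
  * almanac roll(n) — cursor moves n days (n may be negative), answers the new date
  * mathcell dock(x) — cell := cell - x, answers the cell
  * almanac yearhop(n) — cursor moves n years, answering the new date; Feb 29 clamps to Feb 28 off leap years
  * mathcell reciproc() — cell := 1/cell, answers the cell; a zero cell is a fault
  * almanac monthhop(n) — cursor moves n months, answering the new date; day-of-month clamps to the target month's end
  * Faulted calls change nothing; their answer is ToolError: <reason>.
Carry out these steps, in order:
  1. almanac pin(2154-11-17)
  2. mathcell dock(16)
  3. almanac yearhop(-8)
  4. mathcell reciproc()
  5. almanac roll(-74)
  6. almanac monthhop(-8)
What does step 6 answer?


;; 1. almanac pin(d='2154-11-17') == 2154-11-17
;; 2. mathcell dock(x='16') == -16
;; 3. almanac yearhop(n='-8') == 2146-11-17
;; 4. mathcell reciproc() == -1/16
;; 5. almanac roll(n='-74') == 2146-09-04
;; 6. almanac monthhop(n='-8') == 2146-01-04

Answer: 2146-01-04


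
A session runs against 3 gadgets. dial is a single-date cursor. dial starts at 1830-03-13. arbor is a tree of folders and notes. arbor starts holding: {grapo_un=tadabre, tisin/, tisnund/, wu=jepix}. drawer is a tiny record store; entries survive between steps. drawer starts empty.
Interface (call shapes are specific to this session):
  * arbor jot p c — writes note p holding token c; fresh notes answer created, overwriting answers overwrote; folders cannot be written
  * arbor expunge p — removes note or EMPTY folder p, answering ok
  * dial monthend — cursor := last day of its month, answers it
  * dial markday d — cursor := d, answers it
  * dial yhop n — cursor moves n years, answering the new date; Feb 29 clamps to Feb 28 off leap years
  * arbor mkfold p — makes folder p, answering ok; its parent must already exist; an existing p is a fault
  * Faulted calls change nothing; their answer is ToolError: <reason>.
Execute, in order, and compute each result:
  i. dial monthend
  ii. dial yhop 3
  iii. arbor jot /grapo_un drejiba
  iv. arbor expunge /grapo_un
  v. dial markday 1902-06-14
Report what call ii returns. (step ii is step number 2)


Answer: 1833-03-31

Derivation:
;; 1. dial monthend() ~> 1830-03-31
;; 2. dial yhop(n='3') ~> 1833-03-31
;; 3. arbor jot(p='/grapo_un', c='drejiba') ~> overwrote
;; 4. arbor expunge(p='/grapo_un') ~> ok
;; 5. dial markday(d='1902-06-14') ~> 1902-06-14


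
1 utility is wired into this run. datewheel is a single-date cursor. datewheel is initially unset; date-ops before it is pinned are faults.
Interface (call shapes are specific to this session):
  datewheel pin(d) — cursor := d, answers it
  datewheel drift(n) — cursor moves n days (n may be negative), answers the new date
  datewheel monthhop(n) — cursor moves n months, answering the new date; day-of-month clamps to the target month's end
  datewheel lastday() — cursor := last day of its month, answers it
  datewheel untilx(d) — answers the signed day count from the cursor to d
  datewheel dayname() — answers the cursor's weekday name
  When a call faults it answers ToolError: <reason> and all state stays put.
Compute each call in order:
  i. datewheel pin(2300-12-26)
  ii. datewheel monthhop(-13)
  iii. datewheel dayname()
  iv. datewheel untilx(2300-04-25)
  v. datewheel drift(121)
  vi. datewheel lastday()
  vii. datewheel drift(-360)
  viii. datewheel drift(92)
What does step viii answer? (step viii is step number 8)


Answer: 2299-07-06

Derivation:
Act: datewheel pin[d: 2300-12-26]
Obs: 2300-12-26
Act: datewheel monthhop[n: -13]
Obs: 2299-11-26
Act: datewheel dayname[]
Obs: Sunday
Act: datewheel untilx[d: 2300-04-25]
Obs: 150
Act: datewheel drift[n: 121]
Obs: 2300-03-27
Act: datewheel lastday[]
Obs: 2300-03-31
Act: datewheel drift[n: -360]
Obs: 2299-04-05
Act: datewheel drift[n: 92]
Obs: 2299-07-06


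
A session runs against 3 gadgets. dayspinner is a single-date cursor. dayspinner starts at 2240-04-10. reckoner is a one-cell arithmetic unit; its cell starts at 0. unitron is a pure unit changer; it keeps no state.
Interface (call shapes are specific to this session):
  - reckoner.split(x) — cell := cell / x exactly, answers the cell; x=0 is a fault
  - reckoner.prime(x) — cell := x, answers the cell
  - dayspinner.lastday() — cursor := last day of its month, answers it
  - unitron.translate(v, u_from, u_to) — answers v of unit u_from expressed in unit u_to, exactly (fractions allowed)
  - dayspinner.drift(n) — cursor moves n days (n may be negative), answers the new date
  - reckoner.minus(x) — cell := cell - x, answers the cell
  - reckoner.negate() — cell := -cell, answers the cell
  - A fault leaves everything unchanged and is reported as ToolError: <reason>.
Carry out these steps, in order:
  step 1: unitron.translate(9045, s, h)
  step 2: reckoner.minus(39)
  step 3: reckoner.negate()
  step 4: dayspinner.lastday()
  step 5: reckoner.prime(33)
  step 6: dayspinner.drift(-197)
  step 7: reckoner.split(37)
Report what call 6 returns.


Answer: 2239-10-16

Derivation:
→ translate(v: 9045, u_from: s, u_to: h)
← 201/80
→ minus(x: 39)
← -39
→ negate()
← 39
→ lastday()
← 2240-04-30
→ prime(x: 33)
← 33
→ drift(n: -197)
← 2239-10-16
→ split(x: 37)
← 33/37


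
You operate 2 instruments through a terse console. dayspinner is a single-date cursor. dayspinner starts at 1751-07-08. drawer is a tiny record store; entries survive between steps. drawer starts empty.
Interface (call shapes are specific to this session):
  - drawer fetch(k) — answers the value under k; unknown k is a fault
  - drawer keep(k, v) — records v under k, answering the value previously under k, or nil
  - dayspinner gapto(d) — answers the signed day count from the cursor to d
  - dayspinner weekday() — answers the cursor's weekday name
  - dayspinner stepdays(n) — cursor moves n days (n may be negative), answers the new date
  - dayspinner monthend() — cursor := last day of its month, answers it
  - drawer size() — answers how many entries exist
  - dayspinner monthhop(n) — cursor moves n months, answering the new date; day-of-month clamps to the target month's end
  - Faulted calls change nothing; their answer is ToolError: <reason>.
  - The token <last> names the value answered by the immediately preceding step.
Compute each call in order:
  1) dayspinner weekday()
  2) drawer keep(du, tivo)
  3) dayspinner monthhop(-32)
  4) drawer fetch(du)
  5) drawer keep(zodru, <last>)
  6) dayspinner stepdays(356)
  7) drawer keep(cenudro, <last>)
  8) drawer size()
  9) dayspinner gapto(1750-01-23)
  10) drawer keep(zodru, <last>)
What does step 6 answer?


>> dayspinner weekday()
<< Thursday
>> drawer keep(k='du', v='tivo')
<< nil
>> dayspinner monthhop(n='-32')
<< 1748-11-08
>> drawer fetch(k='du')
<< tivo
>> drawer keep(k='zodru', v='<last>')
<< nil
>> dayspinner stepdays(n='356')
<< 1749-10-30
>> drawer keep(k='cenudro', v='<last>')
<< nil
>> drawer size()
<< 3
>> dayspinner gapto(d='1750-01-23')
<< 85
>> drawer keep(k='zodru', v='<last>')
<< tivo

Answer: 1749-10-30


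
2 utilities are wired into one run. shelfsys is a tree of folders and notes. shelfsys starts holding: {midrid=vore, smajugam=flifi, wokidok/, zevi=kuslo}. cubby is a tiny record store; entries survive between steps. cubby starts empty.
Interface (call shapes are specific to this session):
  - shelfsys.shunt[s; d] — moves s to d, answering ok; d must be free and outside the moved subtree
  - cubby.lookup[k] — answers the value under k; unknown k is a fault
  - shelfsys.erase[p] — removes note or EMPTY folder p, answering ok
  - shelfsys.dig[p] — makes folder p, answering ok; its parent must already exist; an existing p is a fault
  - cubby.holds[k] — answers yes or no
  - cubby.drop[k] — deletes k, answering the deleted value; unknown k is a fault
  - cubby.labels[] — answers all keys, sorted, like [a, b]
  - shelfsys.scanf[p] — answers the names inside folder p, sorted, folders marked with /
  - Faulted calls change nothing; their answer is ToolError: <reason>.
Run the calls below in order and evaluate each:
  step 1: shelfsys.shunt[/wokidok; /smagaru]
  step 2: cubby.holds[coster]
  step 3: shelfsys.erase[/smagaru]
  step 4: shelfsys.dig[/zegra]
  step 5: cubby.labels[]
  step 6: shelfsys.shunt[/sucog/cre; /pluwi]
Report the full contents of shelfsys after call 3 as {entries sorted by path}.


Answer: {midrid=vore, smajugam=flifi, zevi=kuslo}

Derivation:
I invoke shelfsys.shunt passing s→/wokidok, d→/smagaru, giving ok.
Using cubby.holds passing k→coster, and get no.
Calling shelfsys.erase passing p→/smagaru, → ok.
I call shelfsys.dig passing p→/zegra, — result: ok.
Next I call cubby.labels(), which returns [].
I invoke shelfsys.shunt passing s→/sucog/cre, d→/pluwi, and see ToolError: not found.


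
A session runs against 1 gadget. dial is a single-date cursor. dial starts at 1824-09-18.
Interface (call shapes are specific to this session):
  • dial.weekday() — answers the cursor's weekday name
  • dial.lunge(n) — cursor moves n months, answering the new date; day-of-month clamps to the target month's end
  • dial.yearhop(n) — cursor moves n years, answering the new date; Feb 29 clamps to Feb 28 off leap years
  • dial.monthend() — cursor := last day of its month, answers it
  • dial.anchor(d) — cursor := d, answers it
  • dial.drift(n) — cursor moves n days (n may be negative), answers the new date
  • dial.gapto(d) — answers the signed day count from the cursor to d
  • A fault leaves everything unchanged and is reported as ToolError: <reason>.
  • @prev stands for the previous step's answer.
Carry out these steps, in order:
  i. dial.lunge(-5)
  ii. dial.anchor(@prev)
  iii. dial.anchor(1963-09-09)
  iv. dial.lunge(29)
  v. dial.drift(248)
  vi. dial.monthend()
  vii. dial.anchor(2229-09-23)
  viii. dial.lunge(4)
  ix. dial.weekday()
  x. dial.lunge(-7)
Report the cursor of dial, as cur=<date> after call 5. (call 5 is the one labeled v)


Answer: cur=1966-10-15

Derivation:
~$ dial.lunge n: -5
= 1824-04-18
~$ dial.anchor d: @prev
= 1824-04-18
~$ dial.anchor d: 1963-09-09
= 1963-09-09
~$ dial.lunge n: 29
= 1966-02-09
~$ dial.drift n: 248
= 1966-10-15
~$ dial.monthend
= 1966-10-31
~$ dial.anchor d: 2229-09-23
= 2229-09-23
~$ dial.lunge n: 4
= 2230-01-23
~$ dial.weekday
= Saturday
~$ dial.lunge n: -7
= 2229-06-23


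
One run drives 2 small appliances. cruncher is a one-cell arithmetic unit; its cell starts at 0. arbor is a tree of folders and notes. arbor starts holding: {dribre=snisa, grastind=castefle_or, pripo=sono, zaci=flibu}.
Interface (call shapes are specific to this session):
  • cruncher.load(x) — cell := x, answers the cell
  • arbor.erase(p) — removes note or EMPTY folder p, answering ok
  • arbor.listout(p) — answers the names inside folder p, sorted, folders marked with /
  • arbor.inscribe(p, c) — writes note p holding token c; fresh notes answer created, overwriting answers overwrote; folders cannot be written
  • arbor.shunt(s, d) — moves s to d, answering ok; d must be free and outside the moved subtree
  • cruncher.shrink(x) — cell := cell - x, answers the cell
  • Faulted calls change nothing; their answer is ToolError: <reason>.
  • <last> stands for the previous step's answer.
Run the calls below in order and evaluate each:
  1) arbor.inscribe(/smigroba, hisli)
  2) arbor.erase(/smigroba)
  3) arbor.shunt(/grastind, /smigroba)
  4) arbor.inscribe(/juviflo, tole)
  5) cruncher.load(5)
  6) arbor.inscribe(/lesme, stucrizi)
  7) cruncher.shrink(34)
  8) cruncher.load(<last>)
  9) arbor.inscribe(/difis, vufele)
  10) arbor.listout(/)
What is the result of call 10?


I run arbor.inscribe on p='/smigroba', c='hisli', giving created.
I run arbor.erase on p='/smigroba', and get ok.
Invoking arbor.shunt on s='/grastind', d='/smigroba', — result: ok.
I try arbor.inscribe on p='/juviflo', c='tole', yielding created.
Calling cruncher.load on x='5', giving 5.
Then arbor.inscribe on p='/lesme', c='stucrizi', and observe created.
I invoke cruncher.shrink on x='34', → -29.
I try cruncher.load on x='<last>': -29.
I invoke arbor.inscribe on p='/difis', c='vufele', and get created.
I use arbor.listout on p='/', giving [difis, dribre, juviflo, lesme, pripo, smigroba, zaci].

Answer: [difis, dribre, juviflo, lesme, pripo, smigroba, zaci]


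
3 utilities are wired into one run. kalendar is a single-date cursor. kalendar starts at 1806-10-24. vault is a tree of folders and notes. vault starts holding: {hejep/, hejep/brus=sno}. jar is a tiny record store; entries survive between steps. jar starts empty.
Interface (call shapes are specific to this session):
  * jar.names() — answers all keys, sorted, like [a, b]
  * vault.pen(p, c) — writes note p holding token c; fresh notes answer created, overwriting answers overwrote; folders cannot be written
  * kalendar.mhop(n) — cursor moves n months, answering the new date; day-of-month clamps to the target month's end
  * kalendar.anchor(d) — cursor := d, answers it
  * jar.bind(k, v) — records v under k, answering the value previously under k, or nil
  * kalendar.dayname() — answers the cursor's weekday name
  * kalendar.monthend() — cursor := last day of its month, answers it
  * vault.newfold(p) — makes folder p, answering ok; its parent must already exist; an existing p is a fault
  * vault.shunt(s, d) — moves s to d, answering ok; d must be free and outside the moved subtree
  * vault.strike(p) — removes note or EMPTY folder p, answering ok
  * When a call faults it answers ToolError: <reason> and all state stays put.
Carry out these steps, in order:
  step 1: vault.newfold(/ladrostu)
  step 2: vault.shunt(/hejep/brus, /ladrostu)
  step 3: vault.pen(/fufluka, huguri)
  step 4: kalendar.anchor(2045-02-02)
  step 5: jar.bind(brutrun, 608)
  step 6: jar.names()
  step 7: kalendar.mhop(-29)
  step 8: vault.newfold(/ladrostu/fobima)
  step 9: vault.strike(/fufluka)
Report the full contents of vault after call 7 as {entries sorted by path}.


Then vault.newfold using p=/ladrostu, yielding ok.
Invoking vault.shunt using s=/hejep/brus, d=/ladrostu, and see ToolError: exists.
I try vault.pen using p=/fufluka, c=huguri: created.
Calling kalendar.anchor using d=2045-02-02: 2045-02-02.
I use jar.bind using k=brutrun, v=608: nil.
Using jar.names(), giving [brutrun].
Using kalendar.mhop using n=-29, — result: 2042-09-02.
Then vault.newfold using p=/ladrostu/fobima, — result: ok.
Invoking vault.strike using p=/fufluka, → ok.

Answer: {fufluka=huguri, hejep/, hejep/brus=sno, ladrostu/}


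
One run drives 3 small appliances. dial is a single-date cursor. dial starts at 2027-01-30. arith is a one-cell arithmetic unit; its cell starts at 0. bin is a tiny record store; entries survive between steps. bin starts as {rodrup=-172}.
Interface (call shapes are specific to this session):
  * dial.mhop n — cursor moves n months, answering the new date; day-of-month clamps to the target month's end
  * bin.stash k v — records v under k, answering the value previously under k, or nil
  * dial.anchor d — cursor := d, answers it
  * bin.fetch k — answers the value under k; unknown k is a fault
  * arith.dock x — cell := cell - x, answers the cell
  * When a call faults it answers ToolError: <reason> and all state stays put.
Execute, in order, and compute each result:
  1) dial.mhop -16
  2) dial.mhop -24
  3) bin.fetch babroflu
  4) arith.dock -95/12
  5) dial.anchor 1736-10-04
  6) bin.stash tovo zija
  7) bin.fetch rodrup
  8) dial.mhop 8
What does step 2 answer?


-- 1. dial.mhop(n→-16) : 2025-09-30
-- 2. dial.mhop(n→-24) : 2023-09-30
-- 3. bin.fetch(k→babroflu) : ToolError: no such key babroflu
-- 4. arith.dock(x→-95/12) : 95/12
-- 5. dial.anchor(d→1736-10-04) : 1736-10-04
-- 6. bin.stash(k→tovo, v→zija) : nil
-- 7. bin.fetch(k→rodrup) : -172
-- 8. dial.mhop(n→8) : 1737-06-04

Answer: 2023-09-30


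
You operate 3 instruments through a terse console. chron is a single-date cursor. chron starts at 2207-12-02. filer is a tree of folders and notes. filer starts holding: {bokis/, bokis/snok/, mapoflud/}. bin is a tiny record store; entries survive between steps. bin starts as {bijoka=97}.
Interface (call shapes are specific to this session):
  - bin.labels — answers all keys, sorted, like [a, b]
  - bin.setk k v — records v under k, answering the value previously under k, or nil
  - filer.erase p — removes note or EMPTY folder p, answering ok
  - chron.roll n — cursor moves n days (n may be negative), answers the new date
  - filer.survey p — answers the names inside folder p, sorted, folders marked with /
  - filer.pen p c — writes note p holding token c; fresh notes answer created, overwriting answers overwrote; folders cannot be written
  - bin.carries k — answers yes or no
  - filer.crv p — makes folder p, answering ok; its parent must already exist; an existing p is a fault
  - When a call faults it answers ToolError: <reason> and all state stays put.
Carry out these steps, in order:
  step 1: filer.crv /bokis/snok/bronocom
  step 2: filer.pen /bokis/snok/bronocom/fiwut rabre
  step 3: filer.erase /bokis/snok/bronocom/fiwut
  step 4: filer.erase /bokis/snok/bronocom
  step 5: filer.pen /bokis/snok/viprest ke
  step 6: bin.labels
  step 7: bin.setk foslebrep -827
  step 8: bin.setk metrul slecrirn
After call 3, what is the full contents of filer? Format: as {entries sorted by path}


// crv(p=/bokis/snok/bronocom) ~> ok
// pen(p=/bokis/snok/bronocom/fiwut, c=rabre) ~> created
// erase(p=/bokis/snok/bronocom/fiwut) ~> ok
// erase(p=/bokis/snok/bronocom) ~> ok
// pen(p=/bokis/snok/viprest, c=ke) ~> created
// labels() ~> [bijoka]
// setk(k=foslebrep, v=-827) ~> nil
// setk(k=metrul, v=slecrirn) ~> nil

Answer: {bokis/, bokis/snok/, bokis/snok/bronocom/, mapoflud/}


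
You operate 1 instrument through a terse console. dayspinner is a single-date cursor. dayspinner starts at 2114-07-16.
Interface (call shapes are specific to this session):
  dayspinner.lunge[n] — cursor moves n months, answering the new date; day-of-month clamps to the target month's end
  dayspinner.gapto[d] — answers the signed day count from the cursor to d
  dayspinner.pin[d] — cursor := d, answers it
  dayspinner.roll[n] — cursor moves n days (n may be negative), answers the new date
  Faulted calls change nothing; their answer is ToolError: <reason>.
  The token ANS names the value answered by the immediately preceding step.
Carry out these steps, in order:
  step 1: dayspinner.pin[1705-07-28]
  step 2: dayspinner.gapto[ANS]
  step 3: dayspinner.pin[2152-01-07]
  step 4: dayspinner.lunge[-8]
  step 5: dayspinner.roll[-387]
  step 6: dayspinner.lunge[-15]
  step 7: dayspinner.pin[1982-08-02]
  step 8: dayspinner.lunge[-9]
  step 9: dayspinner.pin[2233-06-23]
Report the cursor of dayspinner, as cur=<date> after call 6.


Step: dayspinner.pin[1705-07-28]
Result: 1705-07-28
Step: dayspinner.gapto[ANS]
Result: 0
Step: dayspinner.pin[2152-01-07]
Result: 2152-01-07
Step: dayspinner.lunge[-8]
Result: 2151-05-07
Step: dayspinner.roll[-387]
Result: 2150-04-15
Step: dayspinner.lunge[-15]
Result: 2149-01-15
Step: dayspinner.pin[1982-08-02]
Result: 1982-08-02
Step: dayspinner.lunge[-9]
Result: 1981-11-02
Step: dayspinner.pin[2233-06-23]
Result: 2233-06-23

Answer: cur=2149-01-15


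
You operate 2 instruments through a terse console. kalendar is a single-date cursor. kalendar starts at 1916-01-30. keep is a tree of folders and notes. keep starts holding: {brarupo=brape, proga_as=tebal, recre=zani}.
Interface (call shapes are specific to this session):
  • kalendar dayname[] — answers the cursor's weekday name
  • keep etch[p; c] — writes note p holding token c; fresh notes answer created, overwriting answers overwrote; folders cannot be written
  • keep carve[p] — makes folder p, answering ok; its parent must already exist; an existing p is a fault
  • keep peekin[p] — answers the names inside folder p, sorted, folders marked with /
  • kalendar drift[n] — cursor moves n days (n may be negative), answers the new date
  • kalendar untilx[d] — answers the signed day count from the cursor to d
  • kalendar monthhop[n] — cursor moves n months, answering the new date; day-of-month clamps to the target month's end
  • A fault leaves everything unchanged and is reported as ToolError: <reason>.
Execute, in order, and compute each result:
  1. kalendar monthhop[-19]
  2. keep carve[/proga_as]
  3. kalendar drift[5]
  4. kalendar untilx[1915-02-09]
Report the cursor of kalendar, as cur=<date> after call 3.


Then kalendar monthhop with n=-19, → 1914-06-30.
I try keep carve with p=/proga_as, which returns ToolError: exists.
Calling kalendar drift with n=5, giving 1914-07-05.
I run kalendar untilx with d=1915-02-09: 219.

Answer: cur=1914-07-05


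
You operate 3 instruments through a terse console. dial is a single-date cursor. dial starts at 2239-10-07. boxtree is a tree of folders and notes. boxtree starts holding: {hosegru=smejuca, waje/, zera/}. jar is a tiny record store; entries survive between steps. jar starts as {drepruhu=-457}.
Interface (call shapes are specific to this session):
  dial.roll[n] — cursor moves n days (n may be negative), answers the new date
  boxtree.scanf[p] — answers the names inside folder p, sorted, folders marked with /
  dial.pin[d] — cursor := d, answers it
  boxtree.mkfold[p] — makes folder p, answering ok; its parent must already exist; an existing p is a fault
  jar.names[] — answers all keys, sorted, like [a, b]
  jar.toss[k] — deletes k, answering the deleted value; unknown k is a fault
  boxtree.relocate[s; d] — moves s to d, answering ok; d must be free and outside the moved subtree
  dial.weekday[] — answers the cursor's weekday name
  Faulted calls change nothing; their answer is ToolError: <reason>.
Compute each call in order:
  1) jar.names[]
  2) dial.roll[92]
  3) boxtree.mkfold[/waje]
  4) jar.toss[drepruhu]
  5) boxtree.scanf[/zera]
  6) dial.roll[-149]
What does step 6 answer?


>>> jar.names
[out] [drepruhu]
>>> dial.roll n=92
[out] 2240-01-07
>>> boxtree.mkfold p=/waje
[out] ToolError: exists
>>> jar.toss k=drepruhu
[out] -457
>>> boxtree.scanf p=/zera
[out] []
>>> dial.roll n=-149
[out] 2239-08-11

Answer: 2239-08-11


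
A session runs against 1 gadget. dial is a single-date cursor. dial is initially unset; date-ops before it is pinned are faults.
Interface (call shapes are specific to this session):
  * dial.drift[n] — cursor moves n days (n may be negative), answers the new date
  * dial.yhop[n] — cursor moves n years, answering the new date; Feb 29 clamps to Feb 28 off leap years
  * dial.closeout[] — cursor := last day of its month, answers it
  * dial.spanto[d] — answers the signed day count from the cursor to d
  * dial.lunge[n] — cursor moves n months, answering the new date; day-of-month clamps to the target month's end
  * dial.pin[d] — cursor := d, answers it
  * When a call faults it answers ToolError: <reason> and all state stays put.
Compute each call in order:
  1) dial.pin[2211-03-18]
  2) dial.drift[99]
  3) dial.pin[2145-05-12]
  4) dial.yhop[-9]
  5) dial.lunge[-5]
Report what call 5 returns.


CALL pin[d='2211-03-18']
RET  2211-03-18
CALL drift[n='99']
RET  2211-06-25
CALL pin[d='2145-05-12']
RET  2145-05-12
CALL yhop[n='-9']
RET  2136-05-12
CALL lunge[n='-5']
RET  2135-12-12

Answer: 2135-12-12


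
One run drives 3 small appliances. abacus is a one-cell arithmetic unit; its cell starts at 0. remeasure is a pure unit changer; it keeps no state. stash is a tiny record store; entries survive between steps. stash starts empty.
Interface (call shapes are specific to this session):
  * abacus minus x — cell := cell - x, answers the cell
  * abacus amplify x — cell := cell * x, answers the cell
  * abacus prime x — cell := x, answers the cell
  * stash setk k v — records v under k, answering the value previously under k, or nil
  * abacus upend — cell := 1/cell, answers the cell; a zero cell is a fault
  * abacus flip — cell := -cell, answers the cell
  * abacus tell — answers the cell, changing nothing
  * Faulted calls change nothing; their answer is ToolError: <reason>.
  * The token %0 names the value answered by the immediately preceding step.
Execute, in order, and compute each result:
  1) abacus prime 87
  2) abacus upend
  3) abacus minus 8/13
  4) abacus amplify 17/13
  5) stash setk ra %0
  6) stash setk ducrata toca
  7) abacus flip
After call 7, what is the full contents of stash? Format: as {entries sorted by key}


==> abacus prime(x='87')
<== 87
==> abacus upend()
<== 1/87
==> abacus minus(x='8/13')
<== -683/1131
==> abacus amplify(x='17/13')
<== -11611/14703
==> stash setk(k='ra', v='%0')
<== nil
==> stash setk(k='ducrata', v='toca')
<== nil
==> abacus flip()
<== 11611/14703

Answer: {ducrata=toca, ra=-11611/14703}


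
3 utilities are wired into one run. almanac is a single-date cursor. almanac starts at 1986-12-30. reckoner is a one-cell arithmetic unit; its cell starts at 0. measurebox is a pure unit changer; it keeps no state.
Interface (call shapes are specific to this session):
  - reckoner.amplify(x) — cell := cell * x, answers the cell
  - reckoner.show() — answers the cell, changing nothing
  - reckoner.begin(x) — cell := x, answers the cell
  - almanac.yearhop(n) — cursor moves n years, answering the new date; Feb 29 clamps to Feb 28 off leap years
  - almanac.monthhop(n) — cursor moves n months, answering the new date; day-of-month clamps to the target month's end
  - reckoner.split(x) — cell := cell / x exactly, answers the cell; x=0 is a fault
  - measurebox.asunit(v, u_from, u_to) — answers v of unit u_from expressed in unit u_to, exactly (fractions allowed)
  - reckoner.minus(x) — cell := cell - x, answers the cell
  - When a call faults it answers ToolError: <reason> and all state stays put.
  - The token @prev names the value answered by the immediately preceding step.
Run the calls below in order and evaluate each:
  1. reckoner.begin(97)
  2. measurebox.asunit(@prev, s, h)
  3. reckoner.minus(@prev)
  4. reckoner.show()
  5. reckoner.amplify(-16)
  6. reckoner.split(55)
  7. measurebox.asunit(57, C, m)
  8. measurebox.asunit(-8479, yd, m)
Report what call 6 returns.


Answer: -349103/12375

Derivation:
Now I run reckoner.begin using x→97, which returns 97.
I try measurebox.asunit using v→@prev, u_from→s, u_to→h, and observe 97/3600.
Then reckoner.minus using x→@prev: 349103/3600.
Using reckoner.show, — result: 349103/3600.
Next I call reckoner.amplify using x→-16: -349103/225.
I call reckoner.split using x→55, → -349103/12375.
Using measurebox.asunit using v→57, u_from→C, u_to→m, yielding ToolError: incompatible units.
Calling measurebox.asunit using v→-8479, u_from→yd, u_to→m, yielding -9691497/1250.


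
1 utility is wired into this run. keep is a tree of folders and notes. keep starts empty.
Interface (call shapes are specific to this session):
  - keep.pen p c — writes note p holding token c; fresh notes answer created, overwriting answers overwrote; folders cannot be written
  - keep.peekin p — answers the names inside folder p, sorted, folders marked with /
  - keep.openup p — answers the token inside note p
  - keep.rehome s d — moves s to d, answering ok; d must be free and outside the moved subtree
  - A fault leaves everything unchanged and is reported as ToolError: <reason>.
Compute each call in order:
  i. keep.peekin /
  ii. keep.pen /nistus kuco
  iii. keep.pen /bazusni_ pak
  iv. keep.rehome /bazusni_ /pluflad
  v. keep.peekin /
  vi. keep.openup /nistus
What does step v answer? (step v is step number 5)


·→ keep.peekin(/)
·← []
·→ keep.pen(/nistus, kuco)
·← created
·→ keep.pen(/bazusni_, pak)
·← created
·→ keep.rehome(/bazusni_, /pluflad)
·← ok
·→ keep.peekin(/)
·← [nistus, pluflad]
·→ keep.openup(/nistus)
·← kuco

Answer: [nistus, pluflad]


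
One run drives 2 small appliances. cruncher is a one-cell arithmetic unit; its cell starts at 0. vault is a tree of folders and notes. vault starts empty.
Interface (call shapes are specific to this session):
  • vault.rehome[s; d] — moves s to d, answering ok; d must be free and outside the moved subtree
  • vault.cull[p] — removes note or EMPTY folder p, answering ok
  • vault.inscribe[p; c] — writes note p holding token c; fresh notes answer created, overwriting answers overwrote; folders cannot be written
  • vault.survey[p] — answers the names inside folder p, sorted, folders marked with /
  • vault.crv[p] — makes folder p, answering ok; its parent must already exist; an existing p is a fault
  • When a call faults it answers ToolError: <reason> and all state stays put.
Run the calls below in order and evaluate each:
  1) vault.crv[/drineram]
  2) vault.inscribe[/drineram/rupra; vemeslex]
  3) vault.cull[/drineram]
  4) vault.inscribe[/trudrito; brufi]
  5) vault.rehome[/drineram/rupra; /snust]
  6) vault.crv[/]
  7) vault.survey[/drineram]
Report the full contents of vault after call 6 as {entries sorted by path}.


Answer: {drineram/, snust=vemeslex, trudrito=brufi}

Derivation:
% vault.crv p=/drineram
:: ok
% vault.inscribe p=/drineram/rupra c=vemeslex
:: created
% vault.cull p=/drineram
:: ToolError: not empty
% vault.inscribe p=/trudrito c=brufi
:: created
% vault.rehome s=/drineram/rupra d=/snust
:: ok
% vault.crv p=/
:: ToolError: exists
% vault.survey p=/drineram
:: []


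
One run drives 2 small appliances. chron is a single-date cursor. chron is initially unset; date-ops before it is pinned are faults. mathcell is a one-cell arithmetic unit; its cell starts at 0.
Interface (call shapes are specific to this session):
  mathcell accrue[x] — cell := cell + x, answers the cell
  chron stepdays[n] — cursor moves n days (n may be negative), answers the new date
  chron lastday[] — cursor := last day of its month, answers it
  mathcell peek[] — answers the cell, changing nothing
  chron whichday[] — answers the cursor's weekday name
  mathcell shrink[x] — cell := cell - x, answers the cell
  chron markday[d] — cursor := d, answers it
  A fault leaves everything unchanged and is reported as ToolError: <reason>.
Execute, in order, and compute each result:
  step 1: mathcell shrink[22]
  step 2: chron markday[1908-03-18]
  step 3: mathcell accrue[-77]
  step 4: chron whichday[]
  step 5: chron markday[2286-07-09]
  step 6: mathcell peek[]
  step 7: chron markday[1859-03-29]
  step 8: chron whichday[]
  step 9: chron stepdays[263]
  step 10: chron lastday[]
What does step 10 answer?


Answer: 1859-12-31

Derivation:
I invoke mathcell shrink(x: 22), and see -22.
I use chron markday(d: 1908-03-18), yielding 1908-03-18.
Invoking mathcell accrue(x: -77), giving -99.
I try chron whichday(), → Wednesday.
Then chron markday(d: 2286-07-09), giving 2286-07-09.
I call mathcell peek(): -99.
I call chron markday(d: 1859-03-29), yielding 1859-03-29.
Then chron whichday(), and observe Tuesday.
Now I run chron stepdays(n: 263), giving 1859-12-17.
Using chron lastday: 1859-12-31.


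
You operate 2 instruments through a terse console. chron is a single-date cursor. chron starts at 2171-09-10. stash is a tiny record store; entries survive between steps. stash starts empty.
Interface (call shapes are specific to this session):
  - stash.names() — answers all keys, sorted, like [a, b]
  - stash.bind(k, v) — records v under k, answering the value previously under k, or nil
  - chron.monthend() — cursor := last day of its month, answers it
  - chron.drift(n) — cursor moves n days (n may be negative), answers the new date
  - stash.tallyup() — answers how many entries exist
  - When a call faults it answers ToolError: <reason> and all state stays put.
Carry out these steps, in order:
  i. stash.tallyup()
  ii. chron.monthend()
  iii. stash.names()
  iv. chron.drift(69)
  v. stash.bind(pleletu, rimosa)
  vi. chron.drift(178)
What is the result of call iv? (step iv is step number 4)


Answer: 2171-12-08

Derivation:
I use stash.tallyup, — result: 0.
Invoking chron.monthend, and get 2171-09-30.
I try stash.names, and get [].
Then chron.drift using n=69, which returns 2171-12-08.
Now I run stash.bind using k=pleletu, v=rimosa, and get nil.
Using chron.drift using n=178: 2172-06-03.


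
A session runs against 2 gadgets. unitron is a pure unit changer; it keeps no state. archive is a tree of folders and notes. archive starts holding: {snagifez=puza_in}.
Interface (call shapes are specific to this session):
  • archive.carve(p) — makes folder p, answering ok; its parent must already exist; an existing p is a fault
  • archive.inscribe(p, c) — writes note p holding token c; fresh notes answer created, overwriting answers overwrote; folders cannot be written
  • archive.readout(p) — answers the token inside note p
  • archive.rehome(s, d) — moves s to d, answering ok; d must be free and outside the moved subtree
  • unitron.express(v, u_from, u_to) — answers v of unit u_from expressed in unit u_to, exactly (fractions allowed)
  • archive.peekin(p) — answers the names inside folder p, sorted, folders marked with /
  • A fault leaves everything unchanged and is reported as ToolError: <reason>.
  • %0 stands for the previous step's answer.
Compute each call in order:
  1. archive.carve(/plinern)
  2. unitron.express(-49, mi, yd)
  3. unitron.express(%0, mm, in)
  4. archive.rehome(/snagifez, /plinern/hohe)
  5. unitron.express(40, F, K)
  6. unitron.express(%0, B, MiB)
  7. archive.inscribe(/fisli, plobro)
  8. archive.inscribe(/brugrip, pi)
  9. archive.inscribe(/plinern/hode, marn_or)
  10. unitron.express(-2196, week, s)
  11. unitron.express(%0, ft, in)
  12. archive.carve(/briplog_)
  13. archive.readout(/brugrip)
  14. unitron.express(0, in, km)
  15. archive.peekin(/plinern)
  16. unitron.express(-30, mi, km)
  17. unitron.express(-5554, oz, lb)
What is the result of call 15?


Answer: [hode, hohe]

Derivation:
-- archive.carve(p: /plinern) => ok
-- unitron.express(v: -49, u_from: mi, u_to: yd) => -86240
-- unitron.express(v: %0, u_from: mm, u_to: in) => -431200/127
-- archive.rehome(s: /snagifez, d: /plinern/hohe) => ok
-- unitron.express(v: 40, u_from: F, u_to: K) => 49967/180
-- unitron.express(v: %0, u_from: B, u_to: MiB) => 49967/188743680
-- archive.inscribe(p: /fisli, c: plobro) => created
-- archive.inscribe(p: /brugrip, c: pi) => created
-- archive.inscribe(p: /plinern/hode, c: marn_or) => created
-- unitron.express(v: -2196, u_from: week, u_to: s) => -1328140800
-- unitron.express(v: %0, u_from: ft, u_to: in) => -15937689600
-- archive.carve(p: /briplog_) => ok
-- archive.readout(p: /brugrip) => pi
-- unitron.express(v: 0, u_from: in, u_to: km) => 0
-- archive.peekin(p: /plinern) => [hode, hohe]
-- unitron.express(v: -30, u_from: mi, u_to: km) => -150876/3125
-- unitron.express(v: -5554, u_from: oz, u_to: lb) => -2777/8


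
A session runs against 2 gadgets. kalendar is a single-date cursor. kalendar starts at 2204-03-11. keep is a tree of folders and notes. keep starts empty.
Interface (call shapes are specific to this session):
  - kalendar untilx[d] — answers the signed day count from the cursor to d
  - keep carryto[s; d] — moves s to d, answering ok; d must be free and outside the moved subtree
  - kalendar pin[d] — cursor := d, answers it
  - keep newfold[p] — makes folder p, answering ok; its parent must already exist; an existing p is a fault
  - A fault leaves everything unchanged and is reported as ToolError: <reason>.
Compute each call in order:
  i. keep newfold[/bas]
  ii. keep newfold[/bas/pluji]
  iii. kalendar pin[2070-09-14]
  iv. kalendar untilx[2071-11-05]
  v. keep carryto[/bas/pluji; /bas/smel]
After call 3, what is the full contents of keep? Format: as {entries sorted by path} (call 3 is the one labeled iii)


Answer: {bas/, bas/pluji/}

Derivation:
Act: keep newfold[p→/bas]
Obs: ok
Act: keep newfold[p→/bas/pluji]
Obs: ok
Act: kalendar pin[d→2070-09-14]
Obs: 2070-09-14
Act: kalendar untilx[d→2071-11-05]
Obs: 417
Act: keep carryto[s→/bas/pluji; d→/bas/smel]
Obs: ok


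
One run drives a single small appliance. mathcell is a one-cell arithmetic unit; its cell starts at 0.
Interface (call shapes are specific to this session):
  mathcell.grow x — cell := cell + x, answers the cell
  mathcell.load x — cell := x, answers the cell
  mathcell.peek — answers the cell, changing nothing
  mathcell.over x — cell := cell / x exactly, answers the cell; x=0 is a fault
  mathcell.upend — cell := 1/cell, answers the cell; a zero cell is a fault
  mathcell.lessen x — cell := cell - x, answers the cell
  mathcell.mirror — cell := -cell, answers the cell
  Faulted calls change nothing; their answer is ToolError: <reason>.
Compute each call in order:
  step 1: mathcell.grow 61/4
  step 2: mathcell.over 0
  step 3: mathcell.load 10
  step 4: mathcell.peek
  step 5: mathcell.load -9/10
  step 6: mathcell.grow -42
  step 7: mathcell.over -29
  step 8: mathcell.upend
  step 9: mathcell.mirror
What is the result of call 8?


$ mathcell.grow x='61/4'
:: 61/4
$ mathcell.over x='0'
:: ToolError: division by zero
$ mathcell.load x='10'
:: 10
$ mathcell.peek
:: 10
$ mathcell.load x='-9/10'
:: -9/10
$ mathcell.grow x='-42'
:: -429/10
$ mathcell.over x='-29'
:: 429/290
$ mathcell.upend
:: 290/429
$ mathcell.mirror
:: -290/429

Answer: 290/429


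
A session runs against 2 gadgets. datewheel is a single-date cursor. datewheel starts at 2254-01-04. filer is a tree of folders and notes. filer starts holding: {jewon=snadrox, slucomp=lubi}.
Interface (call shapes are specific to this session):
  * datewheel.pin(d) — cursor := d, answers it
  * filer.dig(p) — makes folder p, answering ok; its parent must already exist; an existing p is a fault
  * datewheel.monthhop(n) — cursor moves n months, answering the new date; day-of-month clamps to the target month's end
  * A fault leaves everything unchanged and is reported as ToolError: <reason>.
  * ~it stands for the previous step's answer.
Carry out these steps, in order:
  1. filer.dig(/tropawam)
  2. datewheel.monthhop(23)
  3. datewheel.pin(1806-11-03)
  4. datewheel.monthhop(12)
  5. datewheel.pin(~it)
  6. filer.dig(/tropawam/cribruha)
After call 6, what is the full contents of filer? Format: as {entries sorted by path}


→ filer.dig(/tropawam)
← ok
→ datewheel.monthhop(23)
← 2255-12-04
→ datewheel.pin(1806-11-03)
← 1806-11-03
→ datewheel.monthhop(12)
← 1807-11-03
→ datewheel.pin(~it)
← 1807-11-03
→ filer.dig(/tropawam/cribruha)
← ok

Answer: {jewon=snadrox, slucomp=lubi, tropawam/, tropawam/cribruha/}
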